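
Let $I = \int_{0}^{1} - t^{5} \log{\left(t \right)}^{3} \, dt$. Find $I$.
$\frac{1}{216}$

Consider the simpler parametrised integral
$$J(a) = \int_{0}^{1} - t^{a} \, dt = - \frac{1}{a + 1}.$$

Differentiating under the integral sign brings down a factor of $\ln t$:
$$\frac{dJ}{da} = \int_{0}^{1} - t^{a} \log{\left(t \right)} \, dt = \frac{1}{\left(a + 1\right)^{2}}.$$

Repeating $3$ times in total — each differentiation brings down another $\ln t$ — gives
$$\frac{d^{3}J}{da^{3}} = \int_{0}^{1} - t^{a} \log{\left(t \right)}^{3} \, dt = \frac{6}{\left(a + 1\right)^{4}},$$
and the integrand here is exactly the target integrand, so $I = \frac{6}{\left(a + 1\right)^{4}}$.

Setting $a = 5$:
$$I = \frac{1}{216}.$$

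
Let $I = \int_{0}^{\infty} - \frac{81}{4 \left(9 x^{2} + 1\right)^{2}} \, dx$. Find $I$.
$- \frac{27 \pi}{16}$

Start from the standard arctangent integral
$$J(a) = \int_{0}^{\infty} - \frac{1}{4 \left(a^{2} + x^{2}\right)} \, dx = - \frac{\pi}{8 a}.$$

Differentiating under the integral sign with respect to $a$,
$$\frac{dJ}{da} = \int_{0}^{\infty} \frac{a}{2 \left(a^{2} + x^{2}\right)^{2}} \, dx = \frac{\pi}{8 a^{2}},$$
so $\int_{0}^{\infty} - \frac{1}{4 \left(a^{2} + x^{2}\right)^{2}} \, dx = - \frac{\pi}{16 a^{3}}$.

Setting $a = \frac{1}{3}$:
$$I = - \frac{27 \pi}{16}.$$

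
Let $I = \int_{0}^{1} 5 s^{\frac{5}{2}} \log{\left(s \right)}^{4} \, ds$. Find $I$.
$\frac{3840}{16807}$

Begin with the known integral
$$J(a) = \int_{0}^{1} 5 s^{a} \, ds = \frac{5}{a + 1}.$$

Differentiating under the integral sign brings down a factor of $\ln s$:
$$\frac{dJ}{da} = \int_{0}^{1} 5 s^{a} \log{\left(s \right)} \, ds = - \frac{5}{\left(a + 1\right)^{2}}.$$

Repeating $4$ times in total — each differentiation brings down another $\ln s$ — gives
$$\frac{d^{4}J}{da^{4}} = \int_{0}^{1} 5 s^{a} \log{\left(s \right)}^{4} \, ds = \frac{120}{\left(a + 1\right)^{5}},$$
and the integrand here is exactly the target integrand, so $I = \frac{120}{\left(a + 1\right)^{5}}$.

Setting $a = \frac{5}{2}$:
$$I = \frac{3840}{16807}.$$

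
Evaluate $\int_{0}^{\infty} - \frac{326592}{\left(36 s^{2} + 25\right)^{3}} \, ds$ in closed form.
$- \frac{10206 \pi}{3125}$

Recall the elementary integral
$$J(a) = \int_{0}^{\infty} - \frac{7}{a^{2} + s^{2}} \, ds = - \frac{7 \pi}{2 a}.$$

Differentiating under the integral sign with respect to $a$,
$$\frac{dJ}{da} = \int_{0}^{\infty} \frac{14 a}{\left(a^{2} + s^{2}\right)^{2}} \, ds = \frac{7 \pi}{2 a^{2}},$$
so $\int_{0}^{\infty} - \frac{7}{\left(a^{2} + s^{2}\right)^{2}} \, ds = - \frac{7 \pi}{4 a^{3}}$.

Repeating — each differentiation of $1/(s^2+a^2)^j$ produces $-2ja/(s^2+a^2)^{j+1}$ — and dividing through by $-2ja$ at each step yields, after $2$ differentiations in total,
$$\int_{0}^{\infty} - \frac{7}{\left(a^{2} + s^{2}\right)^{3}} \, ds = - \frac{21 \pi}{16 a^{5}}.$$

Setting $a = \frac{5}{6}$:
$$I = - \frac{10206 \pi}{3125}.$$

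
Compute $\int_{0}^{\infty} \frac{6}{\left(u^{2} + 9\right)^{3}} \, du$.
$\frac{\pi}{216}$

Begin with the known result
$$J(a) = \int_{0}^{\infty} \frac{6}{a^{2} + u^{2}} \, du = \frac{3 \pi}{a}.$$

Differentiating under the integral sign with respect to $a$,
$$\frac{dJ}{da} = \int_{0}^{\infty} - \frac{12 a}{\left(a^{2} + u^{2}\right)^{2}} \, du = - \frac{3 \pi}{a^{2}},$$
so $\int_{0}^{\infty} \frac{6}{\left(a^{2} + u^{2}\right)^{2}} \, du = \frac{3 \pi}{2 a^{3}}$.

Repeating — each differentiation of $1/(u^2+a^2)^j$ produces $-2ja/(u^2+a^2)^{j+1}$ — and dividing through by $-2ja$ at each step yields, after $2$ differentiations in total,
$$\int_{0}^{\infty} \frac{6}{\left(a^{2} + u^{2}\right)^{3}} \, du = \frac{9 \pi}{8 a^{5}}.$$

Setting $a = 3$:
$$I = \frac{\pi}{216}.$$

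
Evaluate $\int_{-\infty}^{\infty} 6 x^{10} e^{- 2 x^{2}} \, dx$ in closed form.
$\frac{2835 \sqrt{2} \sqrt{\pi}}{1024}$

Consider the simpler parametrised integral
$$J(a) = \int_{-\infty}^{\infty} 6 e^{- a x^{2}} \, dx = \frac{6 \sqrt{\pi}}{\sqrt{a}}.$$

Differentiating under the integral sign brings down a factor of $(-x^2)$:
$$\frac{dJ}{da} = \int_{-\infty}^{\infty} - 6 x^{2} e^{- a x^{2}} \, dx = - \frac{3 \sqrt{\pi}}{a^{\frac{3}{2}}}.$$

Repeating $5$ times in total — each differentiation brings down another $(-x^2)$ — gives
$$\frac{d^{5}J}{da^{5}} = \int_{-\infty}^{\infty} - 6 x^{10} e^{- a x^{2}} \, dx = - \frac{2835 \sqrt{\pi}}{16 a^{\frac{11}{2}}},$$
and the integrand here is $(-1)^{5}$ times the target integrand, so $I = (-1)^{5}\,\frac{d^{5}J}{da^{5}} = \frac{2835 \sqrt{\pi}}{16 a^{\frac{11}{2}}}$.

Setting $a = 2$:
$$I = \frac{2835 \sqrt{2} \sqrt{\pi}}{1024}.$$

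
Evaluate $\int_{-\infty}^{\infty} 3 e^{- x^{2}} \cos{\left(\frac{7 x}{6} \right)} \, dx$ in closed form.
$\frac{3 \sqrt{\pi}}{e^{\frac{49}{144}}}$

Treat the cosine frequency as a parameter and define $I(b) = \int_{-\infty}^{\infty} 3 e^{- x^{2}} \cos{\left(b x \right)} \, dx$.

Differentiating under the integral sign,
$$I'(b) = \int_{-\infty}^{\infty} - 3 x e^{- x^{2}} \sin{\left(b x \right)} \, dx.$$

Integrate $\int_{-\infty}^{\infty} x \sin(b x)\, e^{- x^{2}}\, dx$ by parts with $u = \sin(b x)$ and $dv = x\, e^{- x^{2}}\, dx$, giving $v = - \frac{e^{- x^{2}}}{2}$. The boundary term vanishes and
$$\int_{-\infty}^{\infty} x \sin(b x)\, e^{- x^{2}}\, dx = \frac{b}{2} \int_{-\infty}^{\infty} \cos(b x)\, e^{- x^{2}}\, dx,$$
so $I'(b) = - \frac{b}{2}\, I(b)$.

This is a separable first-order ODE; solving with the initial condition $I(0) = \int_{-\infty}^{\infty} 3 e^{- x^{2}}\,dx = 3 \sqrt{\pi}$ gives
$$I(b) = 3 \sqrt{\pi} e^{- \frac{b^{2}}{4}}.$$

Setting $b = \frac{7}{6}$:
$$I = \frac{3 \sqrt{\pi}}{e^{\frac{49}{144}}}.$$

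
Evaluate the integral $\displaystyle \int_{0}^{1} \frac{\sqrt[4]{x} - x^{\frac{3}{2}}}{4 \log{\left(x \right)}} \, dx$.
$- \frac{\log{\left(2 \right)}}{4}$

Introduce a parameter $a$ in the exponent: let $I(a) = \int_{0}^{1} \frac{\sqrt[4]{x} - x^{a}}{4 \log{\left(x \right)}} \, dx$.

Since $\dfrac{\partial}{\partial a}\,x^{a} = x^{a} \ln x$, the $\ln x$ in the denominator cancels and
$$\frac{dI}{da} = \int_{0}^{1} - \frac{1}{4} x^{a} \, dx = - \frac{1}{4} \left[\frac{x^{a+1}}{a+1}\right]_0^1 = - \frac{1}{4 a + 4}.$$

Integrating with respect to $a$ gives $I(a) = - \frac{\log{\left(a + 1 \right)}}{4} - \frac{\log{\left(2 \right)}}{2} + \frac{\log{\left(5 \right)}}{4} + C$.

At $a = \frac{1}{4}$ the integrand is identically $0$, so $I(\frac{1}{4}) = 0$. The closed form gives $0$, hence $C = 0$.

Setting $a = \frac{3}{2}$:
$$I = - \frac{\log{\left(2 \right)}}{4}.$$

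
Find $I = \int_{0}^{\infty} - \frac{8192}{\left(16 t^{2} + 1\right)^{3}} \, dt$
$- 384 \pi$

Recall the elementary integral
$$J(a) = \int_{0}^{\infty} - \frac{2}{a^{2} + t^{2}} \, dt = - \frac{\pi}{a}.$$

Differentiating under the integral sign with respect to $a$,
$$\frac{dJ}{da} = \int_{0}^{\infty} \frac{4 a}{\left(a^{2} + t^{2}\right)^{2}} \, dt = \frac{\pi}{a^{2}},$$
so $\int_{0}^{\infty} - \frac{2}{\left(a^{2} + t^{2}\right)^{2}} \, dt = - \frac{\pi}{2 a^{3}}$.

Repeating — each differentiation of $1/(t^2+a^2)^j$ produces $-2ja/(t^2+a^2)^{j+1}$ — and dividing through by $-2ja$ at each step yields, after $2$ differentiations in total,
$$\int_{0}^{\infty} - \frac{2}{\left(a^{2} + t^{2}\right)^{3}} \, dt = - \frac{3 \pi}{8 a^{5}}.$$

Setting $a = \frac{1}{4}$:
$$I = - 384 \pi.$$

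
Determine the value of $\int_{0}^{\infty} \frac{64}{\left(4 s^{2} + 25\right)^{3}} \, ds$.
$\frac{6 \pi}{3125}$

Start from the standard arctangent integral
$$J(a) = \int_{0}^{\infty} \frac{1}{a^{2} + s^{2}} \, ds = \frac{\pi}{2 a}.$$

Differentiating under the integral sign with respect to $a$,
$$\frac{dJ}{da} = \int_{0}^{\infty} - \frac{2 a}{\left(a^{2} + s^{2}\right)^{2}} \, ds = - \frac{\pi}{2 a^{2}},$$
so $\int_{0}^{\infty} \frac{1}{\left(a^{2} + s^{2}\right)^{2}} \, ds = \frac{\pi}{4 a^{3}}$.

Repeating — each differentiation of $1/(s^2+a^2)^j$ produces $-2ja/(s^2+a^2)^{j+1}$ — and dividing through by $-2ja$ at each step yields, after $2$ differentiations in total,
$$\int_{0}^{\infty} \frac{1}{\left(a^{2} + s^{2}\right)^{3}} \, ds = \frac{3 \pi}{16 a^{5}}.$$

Setting $a = \frac{5}{2}$:
$$I = \frac{6 \pi}{3125}.$$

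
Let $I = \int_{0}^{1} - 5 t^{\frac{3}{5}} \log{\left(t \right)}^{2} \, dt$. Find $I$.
$- \frac{625}{256}$

Begin with the known integral
$$J(a) = \int_{0}^{1} - 5 t^{a} \, dt = - \frac{5}{a + 1}.$$

Differentiating under the integral sign brings down a factor of $\ln t$:
$$\frac{dJ}{da} = \int_{0}^{1} - 5 t^{a} \log{\left(t \right)} \, dt = \frac{5}{\left(a + 1\right)^{2}}.$$

Repeating twice in total — each differentiation brings down another $\ln t$ — gives
$$\frac{d^{2}J}{da^{2}} = \int_{0}^{1} - 5 t^{a} \log{\left(t \right)}^{2} \, dt = - \frac{10}{\left(a + 1\right)^{3}},$$
and the integrand here is exactly the target integrand, so $I = - \frac{10}{\left(a + 1\right)^{3}}$.

Setting $a = \frac{3}{5}$:
$$I = - \frac{625}{256}.$$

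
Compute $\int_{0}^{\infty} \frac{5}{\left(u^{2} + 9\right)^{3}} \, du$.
$\frac{5 \pi}{1296}$

Recall the elementary integral
$$J(a) = \int_{0}^{\infty} \frac{5}{a^{2} + u^{2}} \, du = \frac{5 \pi}{2 a}.$$

Differentiating under the integral sign with respect to $a$,
$$\frac{dJ}{da} = \int_{0}^{\infty} - \frac{10 a}{\left(a^{2} + u^{2}\right)^{2}} \, du = - \frac{5 \pi}{2 a^{2}},$$
so $\int_{0}^{\infty} \frac{5}{\left(a^{2} + u^{2}\right)^{2}} \, du = \frac{5 \pi}{4 a^{3}}$.

Repeating — each differentiation of $1/(u^2+a^2)^j$ produces $-2ja/(u^2+a^2)^{j+1}$ — and dividing through by $-2ja$ at each step yields, after $2$ differentiations in total,
$$\int_{0}^{\infty} \frac{5}{\left(a^{2} + u^{2}\right)^{3}} \, du = \frac{15 \pi}{16 a^{5}}.$$

Setting $a = 3$:
$$I = \frac{5 \pi}{1296}.$$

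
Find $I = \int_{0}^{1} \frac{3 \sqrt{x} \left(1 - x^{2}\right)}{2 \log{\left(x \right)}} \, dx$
$\log{\left(\frac{3 \sqrt{21}}{49} \right)}$

Consider the one-parameter family: let $I(a) = \int_{0}^{1} \frac{3 \left(- x^{\frac{5}{2}} + x^{a}\right)}{2 \log{\left(x \right)}} \, dx$.

Since $\dfrac{\partial}{\partial a}\,x^{a} = x^{a} \ln x$, the $\ln x$ in the denominator cancels and
$$\frac{dI}{da} = \int_{0}^{1} \frac{3}{2} x^{a} \, dx = \frac{3}{2} \left[\frac{x^{a+1}}{a+1}\right]_0^1 = \frac{3}{2 \left(a + 1\right)}.$$

Integrating with respect to $a$ gives $I(a) = \log{\left(\frac{2 \sqrt{14} \left(a + 1\right)^{\frac{3}{2}}}{49} \right)} + C$.

At $a = \frac{5}{2}$ the integrand is identically $0$, so $I(\frac{5}{2}) = 0$. The closed form gives $0$, hence $C = 0$.

Setting $a = \frac{1}{2}$:
$$I = \log{\left(\frac{3 \sqrt{21}}{49} \right)}.$$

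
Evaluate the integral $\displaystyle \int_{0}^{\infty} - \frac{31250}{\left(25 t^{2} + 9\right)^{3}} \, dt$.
$- \frac{3125 \pi}{648}$

Recall the elementary integral
$$J(a) = \int_{0}^{\infty} - \frac{2}{a^{2} + t^{2}} \, dt = - \frac{\pi}{a}.$$

Differentiating under the integral sign with respect to $a$,
$$\frac{dJ}{da} = \int_{0}^{\infty} \frac{4 a}{\left(a^{2} + t^{2}\right)^{2}} \, dt = \frac{\pi}{a^{2}},$$
so $\int_{0}^{\infty} - \frac{2}{\left(a^{2} + t^{2}\right)^{2}} \, dt = - \frac{\pi}{2 a^{3}}$.

Repeating — each differentiation of $1/(t^2+a^2)^j$ produces $-2ja/(t^2+a^2)^{j+1}$ — and dividing through by $-2ja$ at each step yields, after $2$ differentiations in total,
$$\int_{0}^{\infty} - \frac{2}{\left(a^{2} + t^{2}\right)^{3}} \, dt = - \frac{3 \pi}{8 a^{5}}.$$

Setting $a = \frac{3}{5}$:
$$I = - \frac{3125 \pi}{648}.$$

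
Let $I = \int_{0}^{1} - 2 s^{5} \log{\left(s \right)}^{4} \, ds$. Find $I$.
$- \frac{1}{162}$

Begin with the known integral
$$J(a) = \int_{0}^{1} - 2 s^{a} \, ds = - \frac{2}{a + 1}.$$

Differentiating under the integral sign brings down a factor of $\ln s$:
$$\frac{dJ}{da} = \int_{0}^{1} - 2 s^{a} \log{\left(s \right)} \, ds = \frac{2}{\left(a + 1\right)^{2}}.$$

Repeating $4$ times in total — each differentiation brings down another $\ln s$ — gives
$$\frac{d^{4}J}{da^{4}} = \int_{0}^{1} - 2 s^{a} \log{\left(s \right)}^{4} \, ds = - \frac{48}{\left(a + 1\right)^{5}},$$
and the integrand here is exactly the target integrand, so $I = - \frac{48}{\left(a + 1\right)^{5}}$.

Setting $a = 5$:
$$I = - \frac{1}{162}.$$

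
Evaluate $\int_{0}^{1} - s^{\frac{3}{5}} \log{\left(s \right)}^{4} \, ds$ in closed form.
$- \frac{9375}{4096}$

Consider the simpler parametrised integral
$$J(a) = \int_{0}^{1} - s^{a} \, ds = - \frac{1}{a + 1}.$$

Differentiating under the integral sign brings down a factor of $\ln s$:
$$\frac{dJ}{da} = \int_{0}^{1} - s^{a} \log{\left(s \right)} \, ds = \frac{1}{\left(a + 1\right)^{2}}.$$

Repeating $4$ times in total — each differentiation brings down another $\ln s$ — gives
$$\frac{d^{4}J}{da^{4}} = \int_{0}^{1} - s^{a} \log{\left(s \right)}^{4} \, ds = - \frac{24}{\left(a + 1\right)^{5}},$$
and the integrand here is exactly the target integrand, so $I = - \frac{24}{\left(a + 1\right)^{5}}$.

Setting $a = \frac{3}{5}$:
$$I = - \frac{9375}{4096}.$$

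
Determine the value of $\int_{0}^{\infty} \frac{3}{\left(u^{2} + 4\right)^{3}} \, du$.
$\frac{9 \pi}{512}$

Begin with the known result
$$J(a) = \int_{0}^{\infty} \frac{3}{a^{2} + u^{2}} \, du = \frac{3 \pi}{2 a}.$$

Differentiating under the integral sign with respect to $a$,
$$\frac{dJ}{da} = \int_{0}^{\infty} - \frac{6 a}{\left(a^{2} + u^{2}\right)^{2}} \, du = - \frac{3 \pi}{2 a^{2}},$$
so $\int_{0}^{\infty} \frac{3}{\left(a^{2} + u^{2}\right)^{2}} \, du = \frac{3 \pi}{4 a^{3}}$.

Repeating — each differentiation of $1/(u^2+a^2)^j$ produces $-2ja/(u^2+a^2)^{j+1}$ — and dividing through by $-2ja$ at each step yields, after $2$ differentiations in total,
$$\int_{0}^{\infty} \frac{3}{\left(a^{2} + u^{2}\right)^{3}} \, du = \frac{9 \pi}{16 a^{5}}.$$

Setting $a = 2$:
$$I = \frac{9 \pi}{512}.$$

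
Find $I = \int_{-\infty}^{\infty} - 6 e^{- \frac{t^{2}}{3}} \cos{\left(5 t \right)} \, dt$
$- \frac{6 \sqrt{3} \sqrt{\pi}}{e^{\frac{75}{4}}}$

Define $I(b) = \int_{-\infty}^{\infty} - 6 e^{- \frac{t^{2}}{3}} \cos{\left(b t \right)} \, dt$.

Differentiating under the integral sign,
$$I'(b) = \int_{-\infty}^{\infty} 6 t e^{- \frac{t^{2}}{3}} \sin{\left(b t \right)} \, dt.$$

Integrate $\int_{-\infty}^{\infty} t \sin(b t)\, e^{- \frac{t^{2}}{3}}\, dt$ by parts with $u = \sin(b t)$ and $dv = t\, e^{- \frac{t^{2}}{3}}\, dt$, giving $v = - \frac{3 e^{- \frac{t^{2}}{3}}}{2}$. The boundary term vanishes and
$$\int_{-\infty}^{\infty} t \sin(b t)\, e^{- \frac{t^{2}}{3}}\, dt = \frac{3 b}{2} \int_{-\infty}^{\infty} \cos(b t)\, e^{- \frac{t^{2}}{3}}\, dt,$$
so $I'(b) = - \frac{3 b}{2}\, I(b)$.

This is a separable first-order ODE; solving with the initial condition $I(0) = \int_{-\infty}^{\infty} - 6 e^{- \frac{t^{2}}{3}}\,dt = - 6 \sqrt{3} \sqrt{\pi}$ gives
$$I(b) = - 6 \sqrt{3} \sqrt{\pi} e^{- \frac{3 b^{2}}{4}}.$$

Setting $b = 5$:
$$I = - \frac{6 \sqrt{3} \sqrt{\pi}}{e^{\frac{75}{4}}}.$$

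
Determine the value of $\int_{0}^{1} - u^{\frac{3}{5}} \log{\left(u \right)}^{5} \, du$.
$\frac{234375}{32768}$

Begin with the known integral
$$J(a) = \int_{0}^{1} - u^{a} \, du = - \frac{1}{a + 1}.$$

Differentiating under the integral sign brings down a factor of $\ln u$:
$$\frac{dJ}{da} = \int_{0}^{1} - u^{a} \log{\left(u \right)} \, du = \frac{1}{\left(a + 1\right)^{2}}.$$

Repeating $5$ times in total — each differentiation brings down another $\ln u$ — gives
$$\frac{d^{5}J}{da^{5}} = \int_{0}^{1} - u^{a} \log{\left(u \right)}^{5} \, du = \frac{120}{\left(a + 1\right)^{6}},$$
and the integrand here is exactly the target integrand, so $I = \frac{120}{\left(a + 1\right)^{6}}$.

Setting $a = \frac{3}{5}$:
$$I = \frac{234375}{32768}.$$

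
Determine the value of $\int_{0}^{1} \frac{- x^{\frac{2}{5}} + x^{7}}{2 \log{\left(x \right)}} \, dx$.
$\log{\left(\frac{2 \sqrt{70}}{7} \right)}$

Replace the exponent $\frac{2}{5}$ by a parameter $a$: let $I(a) = \int_{0}^{1} \frac{x^{7} - x^{a}}{2 \log{\left(x \right)}} \, dx$.

Since $\dfrac{\partial}{\partial a}\,x^{a} = x^{a} \ln x$, the $\ln x$ in the denominator cancels and
$$\frac{dI}{da} = \int_{0}^{1} - \frac{1}{2} x^{a} \, dx = - \frac{1}{2} \left[\frac{x^{a+1}}{a+1}\right]_0^1 = - \frac{1}{2 a + 2}.$$

Integrating with respect to $a$ gives $I(a) = - \frac{\log{\left(a + 1 \right)}}{2} + \frac{3 \log{\left(2 \right)}}{2} + C$.

At $a = 7$ the integrand is identically $0$, so $I(7) = 0$. The closed form gives $0$, hence $C = 0$.

Setting $a = \frac{2}{5}$:
$$I = \log{\left(\frac{2 \sqrt{70}}{7} \right)}.$$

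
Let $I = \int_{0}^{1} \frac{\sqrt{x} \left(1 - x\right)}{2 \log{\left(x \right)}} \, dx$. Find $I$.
$- \frac{\log{\left(5 \right)}}{2} + \frac{\log{\left(3 \right)}}{2}$

Replace the exponent $\frac{3}{2}$ by a parameter $a$: let $I(a) = \int_{0}^{1} \frac{\sqrt{x} - x^{a}}{2 \log{\left(x \right)}} \, dx$.

Since $\dfrac{\partial}{\partial a}\,x^{a} = x^{a} \ln x$, the $\ln x$ in the denominator cancels and
$$\frac{dI}{da} = \int_{0}^{1} - \frac{1}{2} x^{a} \, dx = - \frac{1}{2} \left[\frac{x^{a+1}}{a+1}\right]_0^1 = - \frac{1}{2 a + 2}.$$

Integrating with respect to $a$ gives $I(a) = - \frac{\log{\left(a + 1 \right)}}{2} - \frac{\log{\left(2 \right)}}{2} + \frac{\log{\left(3 \right)}}{2} + C$.

At $a = \frac{1}{2}$ the integrand is identically $0$, so $I(\frac{1}{2}) = 0$. The closed form gives $0$, hence $C = 0$.

Setting $a = \frac{3}{2}$:
$$I = - \frac{\log{\left(5 \right)}}{2} + \frac{\log{\left(3 \right)}}{2}.$$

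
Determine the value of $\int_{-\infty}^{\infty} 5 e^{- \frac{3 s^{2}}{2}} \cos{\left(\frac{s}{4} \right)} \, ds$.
$\frac{5 \sqrt{6} \sqrt{\pi}}{3 e^{\frac{1}{96}}}$

Let $b$ denote the cosine frequency and define $I(b) = \int_{-\infty}^{\infty} 5 e^{- \frac{3 s^{2}}{2}} \cos{\left(b s \right)} \, ds$.

Differentiating under the integral sign,
$$I'(b) = \int_{-\infty}^{\infty} - 5 s e^{- \frac{3 s^{2}}{2}} \sin{\left(b s \right)} \, ds.$$

Integrate $\int_{-\infty}^{\infty} s \sin(b s)\, e^{- \frac{3 s^{2}}{2}}\, ds$ by parts with $u = \sin(b s)$ and $dv = s\, e^{- \frac{3 s^{2}}{2}}\, ds$, giving $v = - \frac{e^{- \frac{3 s^{2}}{2}}}{3}$. The boundary term vanishes and
$$\int_{-\infty}^{\infty} s \sin(b s)\, e^{- \frac{3 s^{2}}{2}}\, ds = \frac{b}{3} \int_{-\infty}^{\infty} \cos(b s)\, e^{- \frac{3 s^{2}}{2}}\, ds,$$
so $I'(b) = - \frac{b}{3}\, I(b)$.

This is a separable first-order ODE; solving with the initial condition $I(0) = \int_{-\infty}^{\infty} 5 e^{- \frac{3 s^{2}}{2}}\,ds = \frac{5 \sqrt{6} \sqrt{\pi}}{3}$ gives
$$I(b) = \frac{5 \sqrt{6} \sqrt{\pi} e^{- \frac{b^{2}}{6}}}{3}.$$

Setting $b = \frac{1}{4}$:
$$I = \frac{5 \sqrt{6} \sqrt{\pi}}{3 e^{\frac{1}{96}}}.$$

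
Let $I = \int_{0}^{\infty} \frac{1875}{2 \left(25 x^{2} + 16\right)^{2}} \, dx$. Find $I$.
$\frac{375 \pi}{512}$

Recall the elementary integral
$$J(a) = \int_{0}^{\infty} \frac{3}{2 \left(a^{2} + x^{2}\right)} \, dx = \frac{3 \pi}{4 a}.$$

Differentiating under the integral sign with respect to $a$,
$$\frac{dJ}{da} = \int_{0}^{\infty} - \frac{3 a}{\left(a^{2} + x^{2}\right)^{2}} \, dx = - \frac{3 \pi}{4 a^{2}},$$
so $\int_{0}^{\infty} \frac{3}{2 \left(a^{2} + x^{2}\right)^{2}} \, dx = \frac{3 \pi}{8 a^{3}}$.

Setting $a = \frac{4}{5}$:
$$I = \frac{375 \pi}{512}.$$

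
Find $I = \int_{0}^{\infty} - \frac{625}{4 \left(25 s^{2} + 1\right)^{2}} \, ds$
$- \frac{125 \pi}{16}$

Begin with the known result
$$J(a) = \int_{0}^{\infty} - \frac{1}{4 \left(a^{2} + s^{2}\right)} \, ds = - \frac{\pi}{8 a}.$$

Differentiating under the integral sign with respect to $a$,
$$\frac{dJ}{da} = \int_{0}^{\infty} \frac{a}{2 \left(a^{2} + s^{2}\right)^{2}} \, ds = \frac{\pi}{8 a^{2}},$$
so $\int_{0}^{\infty} - \frac{1}{4 \left(a^{2} + s^{2}\right)^{2}} \, ds = - \frac{\pi}{16 a^{3}}$.

Setting $a = \frac{1}{5}$:
$$I = - \frac{125 \pi}{16}.$$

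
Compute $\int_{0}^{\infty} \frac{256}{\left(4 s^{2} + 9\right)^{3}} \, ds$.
$\frac{8 \pi}{81}$

Start from the standard arctangent integral
$$J(a) = \int_{0}^{\infty} \frac{4}{a^{2} + s^{2}} \, ds = \frac{2 \pi}{a}.$$

Differentiating under the integral sign with respect to $a$,
$$\frac{dJ}{da} = \int_{0}^{\infty} - \frac{8 a}{\left(a^{2} + s^{2}\right)^{2}} \, ds = - \frac{2 \pi}{a^{2}},$$
so $\int_{0}^{\infty} \frac{4}{\left(a^{2} + s^{2}\right)^{2}} \, ds = \frac{\pi}{a^{3}}$.

Repeating — each differentiation of $1/(s^2+a^2)^j$ produces $-2ja/(s^2+a^2)^{j+1}$ — and dividing through by $-2ja$ at each step yields, after $2$ differentiations in total,
$$\int_{0}^{\infty} \frac{4}{\left(a^{2} + s^{2}\right)^{3}} \, ds = \frac{3 \pi}{4 a^{5}}.$$

Setting $a = \frac{3}{2}$:
$$I = \frac{8 \pi}{81}.$$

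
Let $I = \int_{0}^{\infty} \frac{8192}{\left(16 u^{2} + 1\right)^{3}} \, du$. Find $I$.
$384 \pi$

Begin with the known result
$$J(a) = \int_{0}^{\infty} \frac{2}{a^{2} + u^{2}} \, du = \frac{\pi}{a}.$$

Differentiating under the integral sign with respect to $a$,
$$\frac{dJ}{da} = \int_{0}^{\infty} - \frac{4 a}{\left(a^{2} + u^{2}\right)^{2}} \, du = - \frac{\pi}{a^{2}},$$
so $\int_{0}^{\infty} \frac{2}{\left(a^{2} + u^{2}\right)^{2}} \, du = \frac{\pi}{2 a^{3}}$.

Repeating — each differentiation of $1/(u^2+a^2)^j$ produces $-2ja/(u^2+a^2)^{j+1}$ — and dividing through by $-2ja$ at each step yields, after $2$ differentiations in total,
$$\int_{0}^{\infty} \frac{2}{\left(a^{2} + u^{2}\right)^{3}} \, du = \frac{3 \pi}{8 a^{5}}.$$

Setting $a = \frac{1}{4}$:
$$I = 384 \pi.$$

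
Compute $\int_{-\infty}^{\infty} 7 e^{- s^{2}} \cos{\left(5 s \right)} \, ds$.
$\frac{7 \sqrt{\pi}}{e^{\frac{25}{4}}}$

Let $b$ denote the cosine frequency and define $I(b) = \int_{-\infty}^{\infty} 7 e^{- s^{2}} \cos{\left(b s \right)} \, ds$.

Differentiating under the integral sign,
$$I'(b) = \int_{-\infty}^{\infty} - 7 s e^{- s^{2}} \sin{\left(b s \right)} \, ds.$$

Integrate $\int_{-\infty}^{\infty} s \sin(b s)\, e^{- s^{2}}\, ds$ by parts with $u = \sin(b s)$ and $dv = s\, e^{- s^{2}}\, ds$, giving $v = - \frac{e^{- s^{2}}}{2}$. The boundary term vanishes and
$$\int_{-\infty}^{\infty} s \sin(b s)\, e^{- s^{2}}\, ds = \frac{b}{2} \int_{-\infty}^{\infty} \cos(b s)\, e^{- s^{2}}\, ds,$$
so $I'(b) = - \frac{b}{2}\, I(b)$.

This is a separable first-order ODE; solving with the initial condition $I(0) = \int_{-\infty}^{\infty} 7 e^{- s^{2}}\,ds = 7 \sqrt{\pi}$ gives
$$I(b) = 7 \sqrt{\pi} e^{- \frac{b^{2}}{4}}.$$

Setting $b = 5$:
$$I = \frac{7 \sqrt{\pi}}{e^{\frac{25}{4}}}.$$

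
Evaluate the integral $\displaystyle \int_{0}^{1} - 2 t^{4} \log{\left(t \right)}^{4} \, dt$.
$- \frac{48}{3125}$

Begin with the known integral
$$J(a) = \int_{0}^{1} - 2 t^{a} \, dt = - \frac{2}{a + 1}.$$

Differentiating under the integral sign brings down a factor of $\ln t$:
$$\frac{dJ}{da} = \int_{0}^{1} - 2 t^{a} \log{\left(t \right)} \, dt = \frac{2}{\left(a + 1\right)^{2}}.$$

Repeating $4$ times in total — each differentiation brings down another $\ln t$ — gives
$$\frac{d^{4}J}{da^{4}} = \int_{0}^{1} - 2 t^{a} \log{\left(t \right)}^{4} \, dt = - \frac{48}{\left(a + 1\right)^{5}},$$
and the integrand here is exactly the target integrand, so $I = - \frac{48}{\left(a + 1\right)^{5}}$.

Setting $a = 4$:
$$I = - \frac{48}{3125}.$$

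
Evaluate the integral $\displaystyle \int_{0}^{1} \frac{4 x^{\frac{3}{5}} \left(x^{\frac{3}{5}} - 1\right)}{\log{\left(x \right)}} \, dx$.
$- \log{\left(\frac{4096}{14641} \right)}$

Introduce a parameter $a$ in the exponent: let $I(a) = \int_{0}^{1} \frac{4 \left(x^{\frac{6}{5}} - x^{a}\right)}{\log{\left(x \right)}} \, dx$.

Since $\dfrac{\partial}{\partial a}\,x^{a} = x^{a} \ln x$, the $\ln x$ in the denominator cancels and
$$\frac{dI}{da} = \int_{0}^{1} -4 x^{a} \, dx = -4 \left[\frac{x^{a+1}}{a+1}\right]_0^1 = - \frac{4}{a + 1}.$$

Integrating with respect to $a$ gives $I(a) = - \log{\left(\frac{625 \left(a + 1\right)^{4}}{14641} \right)} + C$.

At $a = \frac{6}{5}$ the integrand is identically $0$, so $I(\frac{6}{5}) = 0$. The closed form gives $0$, hence $C = 0$.

Setting $a = \frac{3}{5}$:
$$I = - \log{\left(\frac{4096}{14641} \right)}.$$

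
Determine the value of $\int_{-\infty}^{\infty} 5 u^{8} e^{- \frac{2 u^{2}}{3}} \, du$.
$\frac{42525 \sqrt{6} \sqrt{\pi}}{512}$

Begin with the known integral
$$J(a) = \int_{-\infty}^{\infty} 5 e^{- a u^{2}} \, du = \frac{5 \sqrt{\pi}}{\sqrt{a}}.$$

Differentiating under the integral sign brings down a factor of $(-u^2)$:
$$\frac{dJ}{da} = \int_{-\infty}^{\infty} - 5 u^{2} e^{- a u^{2}} \, du = - \frac{5 \sqrt{\pi}}{2 a^{\frac{3}{2}}}.$$

Repeating $4$ times in total — each differentiation brings down another $(-u^2)$ — gives
$$\frac{d^{4}J}{da^{4}} = \int_{-\infty}^{\infty} 5 u^{8} e^{- a u^{2}} \, du = \frac{525 \sqrt{\pi}}{16 a^{\frac{9}{2}}},$$
and the integrand here is exactly the target integrand, so $I = \frac{525 \sqrt{\pi}}{16 a^{\frac{9}{2}}}$.

Setting $a = \frac{2}{3}$:
$$I = \frac{42525 \sqrt{6} \sqrt{\pi}}{512}.$$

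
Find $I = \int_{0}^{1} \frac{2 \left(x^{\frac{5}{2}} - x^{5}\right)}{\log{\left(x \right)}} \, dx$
$\log{\left(\frac{49}{144} \right)}$

Consider the one-parameter family: let $I(a) = \int_{0}^{1} \frac{2 \left(- x^{5} + x^{a}\right)}{\log{\left(x \right)}} \, dx$.

Since $\dfrac{\partial}{\partial a}\,x^{a} = x^{a} \ln x$, the $\ln x$ in the denominator cancels and
$$\frac{dI}{da} = \int_{0}^{1} 2 x^{a} \, dx = 2 \left[\frac{x^{a+1}}{a+1}\right]_0^1 = \frac{2}{a + 1}.$$

Integrating with respect to $a$ gives $I(a) = \log{\left(\frac{\left(a + 1\right)^{2}}{36} \right)} + C$.

At $a = 5$ the integrand is identically $0$, so $I(5) = 0$. The closed form gives $0$, hence $C = 0$.

Setting $a = \frac{5}{2}$:
$$I = \log{\left(\frac{49}{144} \right)}.$$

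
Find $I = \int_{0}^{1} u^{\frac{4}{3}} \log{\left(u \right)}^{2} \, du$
$\frac{54}{343}$

Consider the simpler parametrised integral
$$J(a) = \int_{0}^{1} u^{a} \, du = \frac{1}{a + 1}.$$

Differentiating under the integral sign brings down a factor of $\ln u$:
$$\frac{dJ}{da} = \int_{0}^{1} u^{a} \log{\left(u \right)} \, du = - \frac{1}{\left(a + 1\right)^{2}}.$$

Repeating twice in total — each differentiation brings down another $\ln u$ — gives
$$\frac{d^{2}J}{da^{2}} = \int_{0}^{1} u^{a} \log{\left(u \right)}^{2} \, du = \frac{2}{\left(a + 1\right)^{3}},$$
and the integrand here is exactly the target integrand, so $I = \frac{2}{\left(a + 1\right)^{3}}$.

Setting $a = \frac{4}{3}$:
$$I = \frac{54}{343}.$$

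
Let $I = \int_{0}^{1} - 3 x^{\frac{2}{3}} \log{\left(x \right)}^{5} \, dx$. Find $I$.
$\frac{52488}{3125}$

Consider the simpler parametrised integral
$$J(a) = \int_{0}^{1} - 3 x^{a} \, dx = - \frac{3}{a + 1}.$$

Differentiating under the integral sign brings down a factor of $\ln x$:
$$\frac{dJ}{da} = \int_{0}^{1} - 3 x^{a} \log{\left(x \right)} \, dx = \frac{3}{\left(a + 1\right)^{2}}.$$

Repeating $5$ times in total — each differentiation brings down another $\ln x$ — gives
$$\frac{d^{5}J}{da^{5}} = \int_{0}^{1} - 3 x^{a} \log{\left(x \right)}^{5} \, dx = \frac{360}{\left(a + 1\right)^{6}},$$
and the integrand here is exactly the target integrand, so $I = \frac{360}{\left(a + 1\right)^{6}}$.

Setting $a = \frac{2}{3}$:
$$I = \frac{52488}{3125}.$$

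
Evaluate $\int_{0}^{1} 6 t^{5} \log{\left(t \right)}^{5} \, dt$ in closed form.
$- \frac{5}{324}$

Consider the simpler parametrised integral
$$J(a) = \int_{0}^{1} 6 t^{a} \, dt = \frac{6}{a + 1}.$$

Differentiating under the integral sign brings down a factor of $\ln t$:
$$\frac{dJ}{da} = \int_{0}^{1} 6 t^{a} \log{\left(t \right)} \, dt = - \frac{6}{\left(a + 1\right)^{2}}.$$

Repeating $5$ times in total — each differentiation brings down another $\ln t$ — gives
$$\frac{d^{5}J}{da^{5}} = \int_{0}^{1} 6 t^{a} \log{\left(t \right)}^{5} \, dt = - \frac{720}{\left(a + 1\right)^{6}},$$
and the integrand here is exactly the target integrand, so $I = - \frac{720}{\left(a + 1\right)^{6}}$.

Setting $a = 5$:
$$I = - \frac{5}{324}.$$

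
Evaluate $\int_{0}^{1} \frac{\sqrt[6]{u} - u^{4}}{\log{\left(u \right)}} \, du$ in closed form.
$- \log{\left(30 \right)} + \log{\left(7 \right)}$

Consider the one-parameter family: let $I(a) = \int_{0}^{1} \frac{\sqrt[6]{u} - u^{a}}{\log{\left(u \right)}} \, du$.

Since $\dfrac{\partial}{\partial a}\,u^{a} = u^{a} \ln u$, the $\ln u$ in the denominator cancels and
$$\frac{dI}{da} = \int_{0}^{1} -1 u^{a} \, du = -1 \left[\frac{u^{a+1}}{a+1}\right]_0^1 = - \frac{1}{a + 1}.$$

Integrating with respect to $a$ gives $I(a) = - \log{\left(\frac{6 a}{7} + \frac{6}{7} \right)} + C$.

At $a = \frac{1}{6}$ the integrand is identically $0$, so $I(\frac{1}{6}) = 0$. The closed form gives $0$, hence $C = 0$.

Setting $a = 4$:
$$I = - \log{\left(30 \right)} + \log{\left(7 \right)}.$$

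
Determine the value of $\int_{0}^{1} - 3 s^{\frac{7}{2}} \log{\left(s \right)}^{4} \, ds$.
$- \frac{256}{6561}$

Start from the elementary integral
$$J(a) = \int_{0}^{1} - 3 s^{a} \, ds = - \frac{3}{a + 1}.$$

Differentiating under the integral sign brings down a factor of $\ln s$:
$$\frac{dJ}{da} = \int_{0}^{1} - 3 s^{a} \log{\left(s \right)} \, ds = \frac{3}{\left(a + 1\right)^{2}}.$$

Repeating $4$ times in total — each differentiation brings down another $\ln s$ — gives
$$\frac{d^{4}J}{da^{4}} = \int_{0}^{1} - 3 s^{a} \log{\left(s \right)}^{4} \, ds = - \frac{72}{\left(a + 1\right)^{5}},$$
and the integrand here is exactly the target integrand, so $I = - \frac{72}{\left(a + 1\right)^{5}}$.

Setting $a = \frac{7}{2}$:
$$I = - \frac{256}{6561}.$$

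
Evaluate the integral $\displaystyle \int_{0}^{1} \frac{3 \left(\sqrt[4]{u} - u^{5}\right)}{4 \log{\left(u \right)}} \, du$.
$\log{\left(\frac{\sqrt[4]{24} \cdot 5^{\frac{3}{4}}}{24} \right)}$

Consider the one-parameter family: let $I(a) = \int_{0}^{1} \frac{3 \left(- u^{5} + u^{a}\right)}{4 \log{\left(u \right)}} \, du$.

Since $\dfrac{\partial}{\partial a}\,u^{a} = u^{a} \ln u$, the $\ln u$ in the denominator cancels and
$$\frac{dI}{da} = \int_{0}^{1} \frac{3}{4} u^{a} \, du = \frac{3}{4} \left[\frac{u^{a+1}}{a+1}\right]_0^1 = \frac{3}{4 \left(a + 1\right)}.$$

Integrating with respect to $a$ gives $I(a) = \frac{3 \log{\left(a + 1 \right)}}{4} - \frac{3 \log{\left(6 \right)}}{4} + C$.

At $a = 5$ the integrand is identically $0$, so $I(5) = 0$. The closed form gives $0$, hence $C = 0$.

Setting $a = \frac{1}{4}$:
$$I = \log{\left(\frac{\sqrt[4]{24} \cdot 5^{\frac{3}{4}}}{24} \right)}.$$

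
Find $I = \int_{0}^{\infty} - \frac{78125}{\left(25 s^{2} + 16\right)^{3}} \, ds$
$- \frac{46875 \pi}{16384}$

Recall the elementary integral
$$J(a) = \int_{0}^{\infty} - \frac{5}{a^{2} + s^{2}} \, ds = - \frac{5 \pi}{2 a}.$$

Differentiating under the integral sign with respect to $a$,
$$\frac{dJ}{da} = \int_{0}^{\infty} \frac{10 a}{\left(a^{2} + s^{2}\right)^{2}} \, ds = \frac{5 \pi}{2 a^{2}},$$
so $\int_{0}^{\infty} - \frac{5}{\left(a^{2} + s^{2}\right)^{2}} \, ds = - \frac{5 \pi}{4 a^{3}}$.

Repeating — each differentiation of $1/(s^2+a^2)^j$ produces $-2ja/(s^2+a^2)^{j+1}$ — and dividing through by $-2ja$ at each step yields, after $2$ differentiations in total,
$$\int_{0}^{\infty} - \frac{5}{\left(a^{2} + s^{2}\right)^{3}} \, ds = - \frac{15 \pi}{16 a^{5}}.$$

Setting $a = \frac{4}{5}$:
$$I = - \frac{46875 \pi}{16384}.$$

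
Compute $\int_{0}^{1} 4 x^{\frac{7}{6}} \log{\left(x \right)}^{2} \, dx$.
$\frac{1728}{2197}$

Start from the elementary integral
$$J(a) = \int_{0}^{1} 4 x^{a} \, dx = \frac{4}{a + 1}.$$

Differentiating under the integral sign brings down a factor of $\ln x$:
$$\frac{dJ}{da} = \int_{0}^{1} 4 x^{a} \log{\left(x \right)} \, dx = - \frac{4}{\left(a + 1\right)^{2}}.$$

Repeating twice in total — each differentiation brings down another $\ln x$ — gives
$$\frac{d^{2}J}{da^{2}} = \int_{0}^{1} 4 x^{a} \log{\left(x \right)}^{2} \, dx = \frac{8}{\left(a + 1\right)^{3}},$$
and the integrand here is exactly the target integrand, so $I = \frac{8}{\left(a + 1\right)^{3}}$.

Setting $a = \frac{7}{6}$:
$$I = \frac{1728}{2197}.$$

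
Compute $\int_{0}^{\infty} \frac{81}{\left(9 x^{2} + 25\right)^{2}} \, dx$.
$\frac{27 \pi}{500}$

Recall the elementary integral
$$J(a) = \int_{0}^{\infty} \frac{1}{a^{2} + x^{2}} \, dx = \frac{\pi}{2 a}.$$

Differentiating under the integral sign with respect to $a$,
$$\frac{dJ}{da} = \int_{0}^{\infty} - \frac{2 a}{\left(a^{2} + x^{2}\right)^{2}} \, dx = - \frac{\pi}{2 a^{2}},$$
so $\int_{0}^{\infty} \frac{1}{\left(a^{2} + x^{2}\right)^{2}} \, dx = \frac{\pi}{4 a^{3}}$.

Setting $a = \frac{5}{3}$:
$$I = \frac{27 \pi}{500}.$$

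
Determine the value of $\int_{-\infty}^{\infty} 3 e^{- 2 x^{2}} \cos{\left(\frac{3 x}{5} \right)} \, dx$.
$\frac{3 \sqrt{2} \sqrt{\pi}}{2 e^{\frac{9}{200}}}$

Treat the cosine frequency as a parameter and define $I(b) = \int_{-\infty}^{\infty} 3 e^{- 2 x^{2}} \cos{\left(b x \right)} \, dx$.

Differentiating under the integral sign,
$$I'(b) = \int_{-\infty}^{\infty} - 3 x e^{- 2 x^{2}} \sin{\left(b x \right)} \, dx.$$

Integrate $\int_{-\infty}^{\infty} x \sin(b x)\, e^{- 2 x^{2}}\, dx$ by parts with $u = \sin(b x)$ and $dv = x\, e^{- 2 x^{2}}\, dx$, giving $v = - \frac{e^{- 2 x^{2}}}{4}$. The boundary term vanishes and
$$\int_{-\infty}^{\infty} x \sin(b x)\, e^{- 2 x^{2}}\, dx = \frac{b}{4} \int_{-\infty}^{\infty} \cos(b x)\, e^{- 2 x^{2}}\, dx,$$
so $I'(b) = - \frac{b}{4}\, I(b)$.

This is a separable first-order ODE; solving with the initial condition $I(0) = \int_{-\infty}^{\infty} 3 e^{- 2 x^{2}}\,dx = \frac{3 \sqrt{2} \sqrt{\pi}}{2}$ gives
$$I(b) = \frac{3 \sqrt{2} \sqrt{\pi} e^{- \frac{b^{2}}{8}}}{2}.$$

Setting $b = \frac{3}{5}$:
$$I = \frac{3 \sqrt{2} \sqrt{\pi}}{2 e^{\frac{9}{200}}}.$$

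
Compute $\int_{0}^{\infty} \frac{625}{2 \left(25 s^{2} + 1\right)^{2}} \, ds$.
$\frac{125 \pi}{8}$

Start from the standard arctangent integral
$$J(a) = \int_{0}^{\infty} \frac{1}{2 \left(a^{2} + s^{2}\right)} \, ds = \frac{\pi}{4 a}.$$

Differentiating under the integral sign with respect to $a$,
$$\frac{dJ}{da} = \int_{0}^{\infty} - \frac{a}{\left(a^{2} + s^{2}\right)^{2}} \, ds = - \frac{\pi}{4 a^{2}},$$
so $\int_{0}^{\infty} \frac{1}{2 \left(a^{2} + s^{2}\right)^{2}} \, ds = \frac{\pi}{8 a^{3}}$.

Setting $a = \frac{1}{5}$:
$$I = \frac{125 \pi}{8}.$$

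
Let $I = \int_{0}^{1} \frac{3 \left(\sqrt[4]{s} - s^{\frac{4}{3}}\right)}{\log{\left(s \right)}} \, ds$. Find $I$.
$- \log{\left(\frac{21952}{3375} \right)}$

Introduce a parameter $a$ in the exponent: let $I(a) = \int_{0}^{1} \frac{3 \left(\sqrt[4]{s} - s^{a}\right)}{\log{\left(s \right)}} \, ds$.

Since $\dfrac{\partial}{\partial a}\,s^{a} = s^{a} \ln s$, the $\ln s$ in the denominator cancels and
$$\frac{dI}{da} = \int_{0}^{1} -3 s^{a} \, ds = -3 \left[\frac{s^{a+1}}{a+1}\right]_0^1 = - \frac{3}{a + 1}.$$

Integrating with respect to $a$ gives $I(a) = - \log{\left(\frac{64 \left(a + 1\right)^{3}}{125} \right)} + C$.

At $a = \frac{1}{4}$ the integrand is identically $0$, so $I(\frac{1}{4}) = 0$. The closed form gives $0$, hence $C = 0$.

Setting $a = \frac{4}{3}$:
$$I = - \log{\left(\frac{21952}{3375} \right)}.$$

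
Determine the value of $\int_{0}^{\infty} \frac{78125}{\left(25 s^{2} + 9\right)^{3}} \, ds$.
$\frac{15625 \pi}{1296}$

Recall the elementary integral
$$J(a) = \int_{0}^{\infty} \frac{5}{a^{2} + s^{2}} \, ds = \frac{5 \pi}{2 a}.$$

Differentiating under the integral sign with respect to $a$,
$$\frac{dJ}{da} = \int_{0}^{\infty} - \frac{10 a}{\left(a^{2} + s^{2}\right)^{2}} \, ds = - \frac{5 \pi}{2 a^{2}},$$
so $\int_{0}^{\infty} \frac{5}{\left(a^{2} + s^{2}\right)^{2}} \, ds = \frac{5 \pi}{4 a^{3}}$.

Repeating — each differentiation of $1/(s^2+a^2)^j$ produces $-2ja/(s^2+a^2)^{j+1}$ — and dividing through by $-2ja$ at each step yields, after $2$ differentiations in total,
$$\int_{0}^{\infty} \frac{5}{\left(a^{2} + s^{2}\right)^{3}} \, ds = \frac{15 \pi}{16 a^{5}}.$$

Setting $a = \frac{3}{5}$:
$$I = \frac{15625 \pi}{1296}.$$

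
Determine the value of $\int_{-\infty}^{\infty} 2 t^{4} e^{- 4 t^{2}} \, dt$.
$\frac{3 \sqrt{\pi}}{64}$

Consider the simpler parametrised integral
$$J(a) = \int_{-\infty}^{\infty} 2 e^{- a t^{2}} \, dt = \frac{2 \sqrt{\pi}}{\sqrt{a}}.$$

Differentiating under the integral sign brings down a factor of $(-t^2)$:
$$\frac{dJ}{da} = \int_{-\infty}^{\infty} - 2 t^{2} e^{- a t^{2}} \, dt = - \frac{\sqrt{\pi}}{a^{\frac{3}{2}}}.$$

Repeating twice in total — each differentiation brings down another $(-t^2)$ — gives
$$\frac{d^{2}J}{da^{2}} = \int_{-\infty}^{\infty} 2 t^{4} e^{- a t^{2}} \, dt = \frac{3 \sqrt{\pi}}{2 a^{\frac{5}{2}}},$$
and the integrand here is exactly the target integrand, so $I = \frac{3 \sqrt{\pi}}{2 a^{\frac{5}{2}}}$.

Setting $a = 4$:
$$I = \frac{3 \sqrt{\pi}}{64}.$$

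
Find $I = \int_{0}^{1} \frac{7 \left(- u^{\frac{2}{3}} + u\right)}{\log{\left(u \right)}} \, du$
$\log{\left(\frac{279936}{78125} \right)}$

Consider the one-parameter family: let $I(a) = \int_{0}^{1} \frac{7 \left(- u^{\frac{2}{3}} + u^{a}\right)}{\log{\left(u \right)}} \, du$.

Since $\dfrac{\partial}{\partial a}\,u^{a} = u^{a} \ln u$, the $\ln u$ in the denominator cancels and
$$\frac{dI}{da} = \int_{0}^{1} 7 u^{a} \, du = 7 \left[\frac{u^{a+1}}{a+1}\right]_0^1 = \frac{7}{a + 1}.$$

Integrating with respect to $a$ gives $I(a) = \log{\left(\frac{2187 \left(a + 1\right)^{7}}{78125} \right)} + C$.

At $a = \frac{2}{3}$ the integrand is identically $0$, so $I(\frac{2}{3}) = 0$. The closed form gives $0$, hence $C = 0$.

Setting $a = 1$:
$$I = \log{\left(\frac{279936}{78125} \right)}.$$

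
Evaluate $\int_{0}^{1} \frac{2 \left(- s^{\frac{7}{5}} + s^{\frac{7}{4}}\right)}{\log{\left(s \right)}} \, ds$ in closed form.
$\log{\left(\frac{3025}{2304} \right)}$

Replace the exponent $\frac{7}{4}$ by a parameter $a$: let $I(a) = \int_{0}^{1} \frac{2 \left(- s^{\frac{7}{5}} + s^{a}\right)}{\log{\left(s \right)}} \, ds$.

Since $\dfrac{\partial}{\partial a}\,s^{a} = s^{a} \ln s$, the $\ln s$ in the denominator cancels and
$$\frac{dI}{da} = \int_{0}^{1} 2 s^{a} \, ds = 2 \left[\frac{s^{a+1}}{a+1}\right]_0^1 = \frac{2}{a + 1}.$$

Integrating with respect to $a$ gives $I(a) = \log{\left(\frac{25 \left(a + 1\right)^{2}}{144} \right)} + C$.

At $a = \frac{7}{5}$ the integrand is identically $0$, so $I(\frac{7}{5}) = 0$. The closed form gives $0$, hence $C = 0$.

Setting $a = \frac{7}{4}$:
$$I = \log{\left(\frac{3025}{2304} \right)}.$$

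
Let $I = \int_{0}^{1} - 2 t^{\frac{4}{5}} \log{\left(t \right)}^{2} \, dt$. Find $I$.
$- \frac{500}{729}$

Consider the simpler parametrised integral
$$J(a) = \int_{0}^{1} - 2 t^{a} \, dt = - \frac{2}{a + 1}.$$

Differentiating under the integral sign brings down a factor of $\ln t$:
$$\frac{dJ}{da} = \int_{0}^{1} - 2 t^{a} \log{\left(t \right)} \, dt = \frac{2}{\left(a + 1\right)^{2}}.$$

Repeating twice in total — each differentiation brings down another $\ln t$ — gives
$$\frac{d^{2}J}{da^{2}} = \int_{0}^{1} - 2 t^{a} \log{\left(t \right)}^{2} \, dt = - \frac{4}{\left(a + 1\right)^{3}},$$
and the integrand here is exactly the target integrand, so $I = - \frac{4}{\left(a + 1\right)^{3}}$.

Setting $a = \frac{4}{5}$:
$$I = - \frac{500}{729}.$$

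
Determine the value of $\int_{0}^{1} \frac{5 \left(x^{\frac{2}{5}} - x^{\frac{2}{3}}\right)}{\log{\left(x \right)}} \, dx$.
$- \log{\left(\frac{9765625}{4084101} \right)}$

Replace the exponent $\frac{2}{3}$ by a parameter $a$: let $I(a) = \int_{0}^{1} \frac{5 \left(x^{\frac{2}{5}} - x^{a}\right)}{\log{\left(x \right)}} \, dx$.

Since $\dfrac{\partial}{\partial a}\,x^{a} = x^{a} \ln x$, the $\ln x$ in the denominator cancels and
$$\frac{dI}{da} = \int_{0}^{1} -5 x^{a} \, dx = -5 \left[\frac{x^{a+1}}{a+1}\right]_0^1 = - \frac{5}{a + 1}.$$

Integrating with respect to $a$ gives $I(a) = - \log{\left(\frac{3125 \left(a + 1\right)^{5}}{16807} \right)} + C$.

At $a = \frac{2}{5}$ the integrand is identically $0$, so $I(\frac{2}{5}) = 0$. The closed form gives $0$, hence $C = 0$.

Setting $a = \frac{2}{3}$:
$$I = - \log{\left(\frac{9765625}{4084101} \right)}.$$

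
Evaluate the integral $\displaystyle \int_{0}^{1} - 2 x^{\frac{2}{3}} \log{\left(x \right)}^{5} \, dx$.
$\frac{34992}{3125}$

Start from the elementary integral
$$J(a) = \int_{0}^{1} - 2 x^{a} \, dx = - \frac{2}{a + 1}.$$

Differentiating under the integral sign brings down a factor of $\ln x$:
$$\frac{dJ}{da} = \int_{0}^{1} - 2 x^{a} \log{\left(x \right)} \, dx = \frac{2}{\left(a + 1\right)^{2}}.$$

Repeating $5$ times in total — each differentiation brings down another $\ln x$ — gives
$$\frac{d^{5}J}{da^{5}} = \int_{0}^{1} - 2 x^{a} \log{\left(x \right)}^{5} \, dx = \frac{240}{\left(a + 1\right)^{6}},$$
and the integrand here is exactly the target integrand, so $I = \frac{240}{\left(a + 1\right)^{6}}$.

Setting $a = \frac{2}{3}$:
$$I = \frac{34992}{3125}.$$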